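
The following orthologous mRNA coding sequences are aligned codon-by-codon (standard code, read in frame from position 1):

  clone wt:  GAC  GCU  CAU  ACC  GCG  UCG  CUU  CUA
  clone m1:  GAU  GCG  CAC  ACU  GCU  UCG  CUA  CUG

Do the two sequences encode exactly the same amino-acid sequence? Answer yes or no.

yes

Codon 1: GAC Asp / GAU Asp — synonymous.
Codon 2: GCU Ala / GCG Ala — synonymous.
Codon 3: CAU His / CAC His — synonymous.
Codon 4: ACC Thr / ACU Thr — synonymous.
Codon 5: GCG Ala / GCU Ala — synonymous.
Codon 6: UCG Ser / UCG Ser — identical.
Codon 7: CUU Leu / CUA Leu — synonymous.
Codon 8: CUA Leu / CUG Leu — synonymous.
Nonsynonymous differences: 0 → same protein.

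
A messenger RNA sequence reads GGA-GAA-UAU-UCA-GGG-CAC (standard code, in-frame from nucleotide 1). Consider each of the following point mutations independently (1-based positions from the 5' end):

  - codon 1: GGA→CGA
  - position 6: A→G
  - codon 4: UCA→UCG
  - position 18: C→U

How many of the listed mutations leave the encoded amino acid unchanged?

Codon 1: GGA (Gly) → CGA (Arg) — missense.
Codon 2: GAA (Glu) → GAG (Glu) — synonymous.
Codon 4: UCA (Ser) → UCG (Ser) — synonymous.
Codon 6: CAC (His) → CAU (His) — synonymous.
Synonymous: 3 of 4.

3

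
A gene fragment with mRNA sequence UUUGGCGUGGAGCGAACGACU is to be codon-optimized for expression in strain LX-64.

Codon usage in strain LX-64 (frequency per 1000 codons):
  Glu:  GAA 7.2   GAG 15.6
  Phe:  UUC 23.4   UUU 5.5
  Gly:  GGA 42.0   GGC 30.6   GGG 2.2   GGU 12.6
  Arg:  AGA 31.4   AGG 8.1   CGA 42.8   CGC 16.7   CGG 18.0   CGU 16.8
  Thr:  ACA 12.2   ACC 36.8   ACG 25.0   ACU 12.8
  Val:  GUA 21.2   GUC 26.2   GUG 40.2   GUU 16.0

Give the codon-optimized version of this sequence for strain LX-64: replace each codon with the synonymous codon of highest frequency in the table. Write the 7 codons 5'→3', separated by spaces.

UUC GGA GUG GAG CGA ACC ACC

Codon 1 (Phe): best is UUC at 23.4.
Codon 2 (Gly): best is GGA at 42.0.
Codon 3 (Val): best is GUG at 40.2.
Codon 4 (Glu): best is GAG at 15.6.
Codon 5 (Arg): best is CGA at 42.8.
Codon 6 (Thr): best is ACC at 36.8.
Codon 7 (Thr): best is ACC at 36.8.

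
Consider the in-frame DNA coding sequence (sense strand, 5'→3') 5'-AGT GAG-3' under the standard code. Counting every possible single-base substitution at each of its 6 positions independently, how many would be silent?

Codon 1 (AGT, Ser): 1 synonymous substitution.
Codon 2 (GAG, Glu): 1 synonymous substitution.
Total: 1 + 1 = 2.

2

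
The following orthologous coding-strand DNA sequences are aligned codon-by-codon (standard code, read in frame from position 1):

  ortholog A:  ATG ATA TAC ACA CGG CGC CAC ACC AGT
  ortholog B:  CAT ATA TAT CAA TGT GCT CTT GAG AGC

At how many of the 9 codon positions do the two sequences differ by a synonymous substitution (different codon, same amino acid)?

Codon 1: ATG Met / CAT His — nonsynonymous.
Codon 2: ATA Ile / ATA Ile — identical.
Codon 3: TAC Tyr / TAT Tyr — synonymous.
Codon 4: ACA Thr / CAA Gln — nonsynonymous.
Codon 5: CGG Arg / TGT Cys — nonsynonymous.
Codon 6: CGC Arg / GCT Ala — nonsynonymous.
Codon 7: CAC His / CTT Leu — nonsynonymous.
Codon 8: ACC Thr / GAG Glu — nonsynonymous.
Codon 9: AGT Ser / AGC Ser — synonymous.
Synonymous differences: 2.

2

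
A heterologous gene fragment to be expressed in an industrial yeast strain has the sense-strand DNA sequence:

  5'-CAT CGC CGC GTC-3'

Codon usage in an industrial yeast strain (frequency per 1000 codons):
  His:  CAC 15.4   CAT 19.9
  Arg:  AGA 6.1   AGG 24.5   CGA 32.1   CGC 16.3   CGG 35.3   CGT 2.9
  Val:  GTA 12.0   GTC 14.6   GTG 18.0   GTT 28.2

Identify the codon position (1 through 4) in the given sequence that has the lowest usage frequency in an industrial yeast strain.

Codon 1 CAT (His): 19.9 per 1000.
Codon 2 CGC (Arg): 16.3 per 1000.
Codon 3 CGC (Arg): 16.3 per 1000.
Codon 4 GTC (Val): 14.6 per 1000.
Lowest frequency is 14.6 at codon 4.

4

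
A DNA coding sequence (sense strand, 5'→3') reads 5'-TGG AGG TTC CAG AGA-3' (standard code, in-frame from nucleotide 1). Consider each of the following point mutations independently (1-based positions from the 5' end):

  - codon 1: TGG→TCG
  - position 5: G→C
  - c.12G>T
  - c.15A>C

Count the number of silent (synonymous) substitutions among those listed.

Codon 1: TGG (Trp) → TCG (Ser) — missense.
Codon 2: AGG (Arg) → ACG (Thr) — missense.
Codon 4: CAG (Gln) → CAT (His) — missense.
Codon 5: AGA (Arg) → AGC (Ser) — missense.
Synonymous: 0 of 4.

0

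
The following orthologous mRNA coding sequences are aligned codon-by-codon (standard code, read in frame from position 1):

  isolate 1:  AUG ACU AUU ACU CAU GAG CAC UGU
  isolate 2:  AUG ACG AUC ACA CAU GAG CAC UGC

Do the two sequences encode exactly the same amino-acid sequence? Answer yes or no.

Codon 1: AUG Met / AUG Met — identical.
Codon 2: ACU Thr / ACG Thr — synonymous.
Codon 3: AUU Ile / AUC Ile — synonymous.
Codon 4: ACU Thr / ACA Thr — synonymous.
Codon 5: CAU His / CAU His — identical.
Codon 6: GAG Glu / GAG Glu — identical.
Codon 7: CAC His / CAC His — identical.
Codon 8: UGU Cys / UGC Cys — synonymous.
Nonsynonymous differences: 0 → same protein.

yes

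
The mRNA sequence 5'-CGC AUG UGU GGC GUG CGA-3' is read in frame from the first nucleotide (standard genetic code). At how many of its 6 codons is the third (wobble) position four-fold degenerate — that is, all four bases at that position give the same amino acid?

Codon 1 CGC (Arg): third position 4-fold.
Codon 2 AUG (Met): third position 1-fold.
Codon 3 UGU (Cys): third position 2-fold.
Codon 4 GGC (Gly): third position 4-fold.
Codon 5 GUG (Val): third position 4-fold.
Codon 6 CGA (Arg): third position 4-fold.
Four-fold degenerate third positions: 4.

4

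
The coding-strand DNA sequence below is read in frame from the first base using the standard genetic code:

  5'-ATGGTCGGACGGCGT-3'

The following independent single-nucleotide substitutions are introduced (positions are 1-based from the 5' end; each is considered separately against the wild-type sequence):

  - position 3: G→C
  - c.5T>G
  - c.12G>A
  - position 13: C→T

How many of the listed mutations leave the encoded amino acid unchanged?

Codon 1: ATG (Met) → ATC (Ile) — missense.
Codon 2: GTC (Val) → GGC (Gly) — missense.
Codon 4: CGG (Arg) → CGA (Arg) — synonymous.
Codon 5: CGT (Arg) → TGT (Cys) — missense.
Synonymous: 1 of 4.

1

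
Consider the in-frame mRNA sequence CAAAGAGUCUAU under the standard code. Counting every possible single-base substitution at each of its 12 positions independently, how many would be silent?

Codon 1 (CAA, Gln): 1 synonymous substitution.
Codon 2 (AGA, Arg): 2 synonymous substitutions.
Codon 3 (GUC, Val): 3 synonymous substitutions.
Codon 4 (UAU, Tyr): 1 synonymous substitution.
Total: 1 + 2 + 3 + 1 = 7.

7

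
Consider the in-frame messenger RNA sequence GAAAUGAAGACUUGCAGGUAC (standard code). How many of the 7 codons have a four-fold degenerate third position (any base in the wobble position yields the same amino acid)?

Codon 1 GAA (Glu): third position 2-fold.
Codon 2 AUG (Met): third position 1-fold.
Codon 3 AAG (Lys): third position 2-fold.
Codon 4 ACU (Thr): third position 4-fold.
Codon 5 UGC (Cys): third position 2-fold.
Codon 6 AGG (Arg): third position 2-fold.
Codon 7 UAC (Tyr): third position 2-fold.
Four-fold degenerate third positions: 1.

1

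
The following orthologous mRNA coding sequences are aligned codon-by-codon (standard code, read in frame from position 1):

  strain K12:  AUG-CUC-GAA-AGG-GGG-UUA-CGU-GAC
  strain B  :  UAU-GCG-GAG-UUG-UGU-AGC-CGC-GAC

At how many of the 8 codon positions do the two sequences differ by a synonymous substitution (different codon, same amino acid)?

2

Codon 1: AUG Met / UAU Tyr — nonsynonymous.
Codon 2: CUC Leu / GCG Ala — nonsynonymous.
Codon 3: GAA Glu / GAG Glu — synonymous.
Codon 4: AGG Arg / UUG Leu — nonsynonymous.
Codon 5: GGG Gly / UGU Cys — nonsynonymous.
Codon 6: UUA Leu / AGC Ser — nonsynonymous.
Codon 7: CGU Arg / CGC Arg — synonymous.
Codon 8: GAC Asp / GAC Asp — identical.
Synonymous differences: 2.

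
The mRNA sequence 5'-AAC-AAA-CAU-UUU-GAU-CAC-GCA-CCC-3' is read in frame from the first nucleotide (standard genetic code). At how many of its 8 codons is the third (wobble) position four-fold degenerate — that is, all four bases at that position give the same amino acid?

Codon 1 AAC (Asn): third position 2-fold.
Codon 2 AAA (Lys): third position 2-fold.
Codon 3 CAU (His): third position 2-fold.
Codon 4 UUU (Phe): third position 2-fold.
Codon 5 GAU (Asp): third position 2-fold.
Codon 6 CAC (His): third position 2-fold.
Codon 7 GCA (Ala): third position 4-fold.
Codon 8 CCC (Pro): third position 4-fold.
Four-fold degenerate third positions: 2.

2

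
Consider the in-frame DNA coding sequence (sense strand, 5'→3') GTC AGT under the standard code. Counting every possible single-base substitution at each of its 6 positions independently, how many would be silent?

4

Codon 1 (GTC, Val): 3 synonymous substitutions.
Codon 2 (AGT, Ser): 1 synonymous substitution.
Total: 3 + 1 = 4.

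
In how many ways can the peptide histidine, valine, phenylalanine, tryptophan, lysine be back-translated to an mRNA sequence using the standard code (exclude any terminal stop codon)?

32

His: 2 codons.
Val: 4 codons.
Phe: 2 codons.
Trp: 1 codon.
Lys: 2 codons.
2 × 4 × 2 × 1 × 2 = 32.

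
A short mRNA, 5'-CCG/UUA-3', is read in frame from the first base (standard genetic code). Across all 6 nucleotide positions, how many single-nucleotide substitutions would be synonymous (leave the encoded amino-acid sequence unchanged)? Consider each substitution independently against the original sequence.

5

Codon 1 (CCG, Pro): 3 synonymous substitutions.
Codon 2 (UUA, Leu): 2 synonymous substitutions.
Total: 3 + 2 = 5.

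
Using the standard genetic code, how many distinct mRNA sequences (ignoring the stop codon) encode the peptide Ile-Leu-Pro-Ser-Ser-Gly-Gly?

Ile: 3 codons.
Leu: 6 codons.
Pro: 4 codons.
Ser: 6 codons.
Ser: 6 codons.
Gly: 4 codons.
Gly: 4 codons.
3 × 6 × 4 × 6 × 6 × 4 × 4 = 41472.

41472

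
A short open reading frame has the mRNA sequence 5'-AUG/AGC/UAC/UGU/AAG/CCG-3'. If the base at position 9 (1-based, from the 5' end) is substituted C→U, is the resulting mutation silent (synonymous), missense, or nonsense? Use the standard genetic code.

Position 9 falls in codon 3: UAC → Tyr.
After the substitution the codon is UAU → Tyr.
Both encode Tyr, so the change is synonymous.

silent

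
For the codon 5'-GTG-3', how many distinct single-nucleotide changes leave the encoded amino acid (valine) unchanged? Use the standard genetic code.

3

Position 1: none → 0 synonymous.
Position 2: none → 0 synonymous.
Position 3: GTT, GTC, GTA → 3 synonymous.
Total: 0 + 0 + 3 = 3.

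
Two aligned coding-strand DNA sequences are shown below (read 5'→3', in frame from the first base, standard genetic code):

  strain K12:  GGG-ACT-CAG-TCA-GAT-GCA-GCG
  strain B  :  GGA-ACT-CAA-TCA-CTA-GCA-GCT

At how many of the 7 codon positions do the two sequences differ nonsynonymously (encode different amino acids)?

1

Codon 1: GGG Gly / GGA Gly — synonymous.
Codon 2: ACT Thr / ACT Thr — identical.
Codon 3: CAG Gln / CAA Gln — synonymous.
Codon 4: TCA Ser / TCA Ser — identical.
Codon 5: GAT Asp / CTA Leu — nonsynonymous.
Codon 6: GCA Ala / GCA Ala — identical.
Codon 7: GCG Ala / GCT Ala — synonymous.
Nonsynonymous differences: 1.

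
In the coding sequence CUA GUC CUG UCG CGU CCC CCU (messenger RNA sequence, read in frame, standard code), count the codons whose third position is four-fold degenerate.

7

Codon 1 CUA (Leu): third position 4-fold.
Codon 2 GUC (Val): third position 4-fold.
Codon 3 CUG (Leu): third position 4-fold.
Codon 4 UCG (Ser): third position 4-fold.
Codon 5 CGU (Arg): third position 4-fold.
Codon 6 CCC (Pro): third position 4-fold.
Codon 7 CCU (Pro): third position 4-fold.
Four-fold degenerate third positions: 7.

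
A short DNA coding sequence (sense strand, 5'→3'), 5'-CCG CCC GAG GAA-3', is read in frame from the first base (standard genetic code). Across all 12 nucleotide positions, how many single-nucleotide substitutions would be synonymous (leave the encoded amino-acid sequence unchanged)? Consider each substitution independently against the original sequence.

Codon 1 (CCG, Pro): 3 synonymous substitutions.
Codon 2 (CCC, Pro): 3 synonymous substitutions.
Codon 3 (GAG, Glu): 1 synonymous substitution.
Codon 4 (GAA, Glu): 1 synonymous substitution.
Total: 3 + 3 + 1 + 1 = 8.

8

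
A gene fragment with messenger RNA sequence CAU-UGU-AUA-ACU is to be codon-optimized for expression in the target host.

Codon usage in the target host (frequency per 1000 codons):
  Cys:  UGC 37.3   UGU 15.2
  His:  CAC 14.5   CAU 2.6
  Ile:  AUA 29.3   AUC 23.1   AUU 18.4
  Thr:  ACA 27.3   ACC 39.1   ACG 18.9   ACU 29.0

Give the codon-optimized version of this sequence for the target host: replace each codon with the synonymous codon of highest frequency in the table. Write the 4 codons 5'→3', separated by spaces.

Codon 1 (His): best is CAC at 14.5.
Codon 2 (Cys): best is UGC at 37.3.
Codon 3 (Ile): best is AUA at 29.3.
Codon 4 (Thr): best is ACC at 39.1.

CAC UGC AUA ACC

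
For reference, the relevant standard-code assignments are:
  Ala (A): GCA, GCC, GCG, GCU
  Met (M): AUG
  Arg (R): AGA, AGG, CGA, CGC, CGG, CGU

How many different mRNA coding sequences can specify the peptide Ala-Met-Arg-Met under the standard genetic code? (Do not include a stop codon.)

24

Ala: 4 codons.
Met: 1 codon.
Arg: 6 codons.
Met: 1 codon.
4 × 1 × 6 × 1 = 24.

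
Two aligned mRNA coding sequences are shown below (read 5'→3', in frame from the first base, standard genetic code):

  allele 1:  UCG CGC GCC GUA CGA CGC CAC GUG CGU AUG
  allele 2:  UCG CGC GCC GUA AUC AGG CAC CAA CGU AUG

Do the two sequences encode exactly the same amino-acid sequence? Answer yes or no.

no

Codon 1: UCG Ser / UCG Ser — identical.
Codon 2: CGC Arg / CGC Arg — identical.
Codon 3: GCC Ala / GCC Ala — identical.
Codon 4: GUA Val / GUA Val — identical.
Codon 5: CGA Arg / AUC Ile — nonsynonymous.
Codon 6: CGC Arg / AGG Arg — synonymous.
Codon 7: CAC His / CAC His — identical.
Codon 8: GUG Val / CAA Gln — nonsynonymous.
Codon 9: CGU Arg / CGU Arg — identical.
Codon 10: AUG Met / AUG Met — identical.
Nonsynonymous differences: 2 → different protein.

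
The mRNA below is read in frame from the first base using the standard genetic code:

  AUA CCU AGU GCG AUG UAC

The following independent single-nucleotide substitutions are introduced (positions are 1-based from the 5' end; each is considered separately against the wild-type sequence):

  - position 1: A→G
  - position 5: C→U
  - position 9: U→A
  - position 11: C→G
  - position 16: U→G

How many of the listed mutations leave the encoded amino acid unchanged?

Codon 1: AUA (Ile) → GUA (Val) — missense.
Codon 2: CCU (Pro) → CUU (Leu) — missense.
Codon 3: AGU (Ser) → AGA (Arg) — missense.
Codon 4: GCG (Ala) → GGG (Gly) — missense.
Codon 6: UAC (Tyr) → GAC (Asp) — missense.
Synonymous: 0 of 5.

0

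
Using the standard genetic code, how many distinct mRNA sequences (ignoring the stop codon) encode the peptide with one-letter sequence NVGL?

Asn: 2 codons.
Val: 4 codons.
Gly: 4 codons.
Leu: 6 codons.
2 × 4 × 4 × 6 = 192.

192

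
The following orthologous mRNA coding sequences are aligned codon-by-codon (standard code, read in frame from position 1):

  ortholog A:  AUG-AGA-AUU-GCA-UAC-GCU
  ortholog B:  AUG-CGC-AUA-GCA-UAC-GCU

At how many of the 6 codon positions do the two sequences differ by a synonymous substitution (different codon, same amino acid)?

Codon 1: AUG Met / AUG Met — identical.
Codon 2: AGA Arg / CGC Arg — synonymous.
Codon 3: AUU Ile / AUA Ile — synonymous.
Codon 4: GCA Ala / GCA Ala — identical.
Codon 5: UAC Tyr / UAC Tyr — identical.
Codon 6: GCU Ala / GCU Ala — identical.
Synonymous differences: 2.

2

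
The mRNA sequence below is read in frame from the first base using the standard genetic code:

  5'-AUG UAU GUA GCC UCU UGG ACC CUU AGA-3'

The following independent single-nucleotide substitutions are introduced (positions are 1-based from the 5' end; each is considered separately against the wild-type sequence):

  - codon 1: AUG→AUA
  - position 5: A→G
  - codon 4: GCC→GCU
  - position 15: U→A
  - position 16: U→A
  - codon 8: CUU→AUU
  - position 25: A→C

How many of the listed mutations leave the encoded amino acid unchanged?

Codon 1: AUG (Met) → AUA (Ile) — missense.
Codon 2: UAU (Tyr) → UGU (Cys) — missense.
Codon 4: GCC (Ala) → GCU (Ala) — synonymous.
Codon 5: UCU (Ser) → UCA (Ser) — synonymous.
Codon 6: UGG (Trp) → AGG (Arg) — missense.
Codon 8: CUU (Leu) → AUU (Ile) — missense.
Codon 9: AGA (Arg) → CGA (Arg) — synonymous.
Synonymous: 3 of 7.

3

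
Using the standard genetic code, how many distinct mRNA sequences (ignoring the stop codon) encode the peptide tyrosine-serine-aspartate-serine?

Tyr: 2 codons.
Ser: 6 codons.
Asp: 2 codons.
Ser: 6 codons.
2 × 6 × 2 × 6 = 144.

144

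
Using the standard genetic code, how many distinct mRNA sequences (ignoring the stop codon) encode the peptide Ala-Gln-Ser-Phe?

Ala: 4 codons.
Gln: 2 codons.
Ser: 6 codons.
Phe: 2 codons.
4 × 2 × 6 × 2 = 96.

96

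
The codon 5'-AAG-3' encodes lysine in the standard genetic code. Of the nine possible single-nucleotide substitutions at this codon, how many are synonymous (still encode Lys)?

1

Position 1: none → 0 synonymous.
Position 2: none → 0 synonymous.
Position 3: AAA → 1 synonymous.
Total: 0 + 0 + 1 = 1.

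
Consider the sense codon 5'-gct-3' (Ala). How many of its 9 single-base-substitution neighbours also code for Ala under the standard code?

Position 1: none → 0 synonymous.
Position 2: none → 0 synonymous.
Position 3: GCC, GCA, GCG → 3 synonymous.
Total: 0 + 0 + 3 = 3.

3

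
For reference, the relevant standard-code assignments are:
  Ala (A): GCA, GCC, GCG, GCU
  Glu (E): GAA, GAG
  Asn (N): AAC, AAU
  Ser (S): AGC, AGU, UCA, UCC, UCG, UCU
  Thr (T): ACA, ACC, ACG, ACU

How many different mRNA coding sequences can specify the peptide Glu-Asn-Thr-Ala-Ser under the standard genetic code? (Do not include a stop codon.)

Glu: 2 codons.
Asn: 2 codons.
Thr: 4 codons.
Ala: 4 codons.
Ser: 6 codons.
2 × 2 × 4 × 4 × 6 = 384.

384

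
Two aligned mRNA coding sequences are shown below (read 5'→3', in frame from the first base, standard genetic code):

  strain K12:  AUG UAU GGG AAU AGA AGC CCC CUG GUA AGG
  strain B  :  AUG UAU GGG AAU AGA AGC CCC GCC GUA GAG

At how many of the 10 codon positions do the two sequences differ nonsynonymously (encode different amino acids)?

Codon 1: AUG Met / AUG Met — identical.
Codon 2: UAU Tyr / UAU Tyr — identical.
Codon 3: GGG Gly / GGG Gly — identical.
Codon 4: AAU Asn / AAU Asn — identical.
Codon 5: AGA Arg / AGA Arg — identical.
Codon 6: AGC Ser / AGC Ser — identical.
Codon 7: CCC Pro / CCC Pro — identical.
Codon 8: CUG Leu / GCC Ala — nonsynonymous.
Codon 9: GUA Val / GUA Val — identical.
Codon 10: AGG Arg / GAG Glu — nonsynonymous.
Nonsynonymous differences: 2.

2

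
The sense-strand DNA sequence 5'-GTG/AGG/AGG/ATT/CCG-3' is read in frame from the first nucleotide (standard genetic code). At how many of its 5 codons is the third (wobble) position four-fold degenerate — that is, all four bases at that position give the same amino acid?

2

Codon 1 GTG (Val): third position 4-fold.
Codon 2 AGG (Arg): third position 2-fold.
Codon 3 AGG (Arg): third position 2-fold.
Codon 4 ATT (Ile): third position 3-fold.
Codon 5 CCG (Pro): third position 4-fold.
Four-fold degenerate third positions: 2.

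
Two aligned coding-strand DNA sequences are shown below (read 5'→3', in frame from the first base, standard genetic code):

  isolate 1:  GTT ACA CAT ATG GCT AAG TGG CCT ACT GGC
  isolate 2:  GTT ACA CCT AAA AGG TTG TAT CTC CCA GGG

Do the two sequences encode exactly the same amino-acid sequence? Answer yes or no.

no

Codon 1: GTT Val / GTT Val — identical.
Codon 2: ACA Thr / ACA Thr — identical.
Codon 3: CAT His / CCT Pro — nonsynonymous.
Codon 4: ATG Met / AAA Lys — nonsynonymous.
Codon 5: GCT Ala / AGG Arg — nonsynonymous.
Codon 6: AAG Lys / TTG Leu — nonsynonymous.
Codon 7: TGG Trp / TAT Tyr — nonsynonymous.
Codon 8: CCT Pro / CTC Leu — nonsynonymous.
Codon 9: ACT Thr / CCA Pro — nonsynonymous.
Codon 10: GGC Gly / GGG Gly — synonymous.
Nonsynonymous differences: 7 → different protein.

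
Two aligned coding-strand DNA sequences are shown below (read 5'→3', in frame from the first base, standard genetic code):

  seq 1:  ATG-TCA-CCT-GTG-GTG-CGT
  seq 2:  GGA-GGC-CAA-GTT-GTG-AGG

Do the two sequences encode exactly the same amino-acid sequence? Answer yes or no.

Codon 1: ATG Met / GGA Gly — nonsynonymous.
Codon 2: TCA Ser / GGC Gly — nonsynonymous.
Codon 3: CCT Pro / CAA Gln — nonsynonymous.
Codon 4: GTG Val / GTT Val — synonymous.
Codon 5: GTG Val / GTG Val — identical.
Codon 6: CGT Arg / AGG Arg — synonymous.
Nonsynonymous differences: 3 → different protein.

no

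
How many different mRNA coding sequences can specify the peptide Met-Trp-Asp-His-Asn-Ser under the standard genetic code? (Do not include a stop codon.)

Met: 1 codon.
Trp: 1 codon.
Asp: 2 codons.
His: 2 codons.
Asn: 2 codons.
Ser: 6 codons.
1 × 1 × 2 × 2 × 2 × 6 = 48.

48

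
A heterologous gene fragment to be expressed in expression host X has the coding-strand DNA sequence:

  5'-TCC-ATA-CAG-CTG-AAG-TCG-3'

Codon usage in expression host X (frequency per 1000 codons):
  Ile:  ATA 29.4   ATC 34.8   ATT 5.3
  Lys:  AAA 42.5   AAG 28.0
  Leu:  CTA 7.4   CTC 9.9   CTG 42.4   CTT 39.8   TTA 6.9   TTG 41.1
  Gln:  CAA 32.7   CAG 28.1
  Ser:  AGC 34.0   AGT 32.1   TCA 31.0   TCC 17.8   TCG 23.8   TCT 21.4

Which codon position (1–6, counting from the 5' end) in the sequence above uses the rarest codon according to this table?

Codon 1 TCC (Ser): 17.8 per 1000.
Codon 2 ATA (Ile): 29.4 per 1000.
Codon 3 CAG (Gln): 28.1 per 1000.
Codon 4 CTG (Leu): 42.4 per 1000.
Codon 5 AAG (Lys): 28.0 per 1000.
Codon 6 TCG (Ser): 23.8 per 1000.
Lowest frequency is 17.8 at codon 1.

1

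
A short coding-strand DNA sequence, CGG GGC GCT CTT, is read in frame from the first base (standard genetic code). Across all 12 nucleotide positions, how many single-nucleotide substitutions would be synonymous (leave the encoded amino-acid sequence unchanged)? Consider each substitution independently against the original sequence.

Codon 1 (CGG, Arg): 4 synonymous substitutions.
Codon 2 (GGC, Gly): 3 synonymous substitutions.
Codon 3 (GCT, Ala): 3 synonymous substitutions.
Codon 4 (CTT, Leu): 3 synonymous substitutions.
Total: 4 + 3 + 3 + 3 = 13.

13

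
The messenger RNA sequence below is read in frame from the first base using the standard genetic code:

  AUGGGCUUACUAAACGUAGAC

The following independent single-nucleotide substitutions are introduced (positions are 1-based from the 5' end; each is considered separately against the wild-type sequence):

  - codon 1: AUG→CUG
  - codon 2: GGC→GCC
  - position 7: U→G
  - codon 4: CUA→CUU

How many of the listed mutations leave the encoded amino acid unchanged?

Codon 1: AUG (Met) → CUG (Leu) — missense.
Codon 2: GGC (Gly) → GCC (Ala) — missense.
Codon 3: UUA (Leu) → GUA (Val) — missense.
Codon 4: CUA (Leu) → CUU (Leu) — synonymous.
Synonymous: 1 of 4.

1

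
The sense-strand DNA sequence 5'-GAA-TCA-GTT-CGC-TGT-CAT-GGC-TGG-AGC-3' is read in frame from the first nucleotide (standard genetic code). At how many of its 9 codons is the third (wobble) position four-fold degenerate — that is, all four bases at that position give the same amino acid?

Codon 1 GAA (Glu): third position 2-fold.
Codon 2 TCA (Ser): third position 4-fold.
Codon 3 GTT (Val): third position 4-fold.
Codon 4 CGC (Arg): third position 4-fold.
Codon 5 TGT (Cys): third position 2-fold.
Codon 6 CAT (His): third position 2-fold.
Codon 7 GGC (Gly): third position 4-fold.
Codon 8 TGG (Trp): third position 1-fold.
Codon 9 AGC (Ser): third position 2-fold.
Four-fold degenerate third positions: 4.

4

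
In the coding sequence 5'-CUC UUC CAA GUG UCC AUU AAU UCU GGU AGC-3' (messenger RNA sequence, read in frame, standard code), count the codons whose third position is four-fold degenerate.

5

Codon 1 CUC (Leu): third position 4-fold.
Codon 2 UUC (Phe): third position 2-fold.
Codon 3 CAA (Gln): third position 2-fold.
Codon 4 GUG (Val): third position 4-fold.
Codon 5 UCC (Ser): third position 4-fold.
Codon 6 AUU (Ile): third position 3-fold.
Codon 7 AAU (Asn): third position 2-fold.
Codon 8 UCU (Ser): third position 4-fold.
Codon 9 GGU (Gly): third position 4-fold.
Codon 10 AGC (Ser): third position 2-fold.
Four-fold degenerate third positions: 5.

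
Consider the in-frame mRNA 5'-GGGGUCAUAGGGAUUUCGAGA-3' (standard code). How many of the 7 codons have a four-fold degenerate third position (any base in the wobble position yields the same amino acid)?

4

Codon 1 GGG (Gly): third position 4-fold.
Codon 2 GUC (Val): third position 4-fold.
Codon 3 AUA (Ile): third position 3-fold.
Codon 4 GGG (Gly): third position 4-fold.
Codon 5 AUU (Ile): third position 3-fold.
Codon 6 UCG (Ser): third position 4-fold.
Codon 7 AGA (Arg): third position 2-fold.
Four-fold degenerate third positions: 4.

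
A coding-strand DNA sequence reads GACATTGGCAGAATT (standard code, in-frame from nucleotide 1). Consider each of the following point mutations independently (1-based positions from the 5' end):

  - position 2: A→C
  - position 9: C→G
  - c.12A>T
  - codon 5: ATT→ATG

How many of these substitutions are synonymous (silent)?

Codon 1: GAC (Asp) → GCC (Ala) — missense.
Codon 3: GGC (Gly) → GGG (Gly) — synonymous.
Codon 4: AGA (Arg) → AGT (Ser) — missense.
Codon 5: ATT (Ile) → ATG (Met) — missense.
Synonymous: 1 of 4.

1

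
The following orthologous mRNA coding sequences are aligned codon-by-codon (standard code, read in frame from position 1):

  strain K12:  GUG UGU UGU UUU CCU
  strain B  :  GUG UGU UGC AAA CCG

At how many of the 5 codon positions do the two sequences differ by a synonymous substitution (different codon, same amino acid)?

Codon 1: GUG Val / GUG Val — identical.
Codon 2: UGU Cys / UGU Cys — identical.
Codon 3: UGU Cys / UGC Cys — synonymous.
Codon 4: UUU Phe / AAA Lys — nonsynonymous.
Codon 5: CCU Pro / CCG Pro — synonymous.
Synonymous differences: 2.

2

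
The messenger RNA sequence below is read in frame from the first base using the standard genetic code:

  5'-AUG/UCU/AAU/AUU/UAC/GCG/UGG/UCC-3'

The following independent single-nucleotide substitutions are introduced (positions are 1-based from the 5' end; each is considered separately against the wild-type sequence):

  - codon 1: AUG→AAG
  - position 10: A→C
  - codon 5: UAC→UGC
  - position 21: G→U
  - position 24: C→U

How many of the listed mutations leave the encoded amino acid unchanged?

Codon 1: AUG (Met) → AAG (Lys) — missense.
Codon 4: AUU (Ile) → CUU (Leu) — missense.
Codon 5: UAC (Tyr) → UGC (Cys) — missense.
Codon 7: UGG (Trp) → UGU (Cys) — missense.
Codon 8: UCC (Ser) → UCU (Ser) — synonymous.
Synonymous: 1 of 5.

1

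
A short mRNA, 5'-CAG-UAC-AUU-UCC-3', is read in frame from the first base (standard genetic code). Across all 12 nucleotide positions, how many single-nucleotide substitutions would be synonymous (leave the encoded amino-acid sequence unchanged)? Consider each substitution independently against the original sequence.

Codon 1 (CAG, Gln): 1 synonymous substitution.
Codon 2 (UAC, Tyr): 1 synonymous substitution.
Codon 3 (AUU, Ile): 2 synonymous substitutions.
Codon 4 (UCC, Ser): 3 synonymous substitutions.
Total: 1 + 1 + 2 + 3 = 7.

7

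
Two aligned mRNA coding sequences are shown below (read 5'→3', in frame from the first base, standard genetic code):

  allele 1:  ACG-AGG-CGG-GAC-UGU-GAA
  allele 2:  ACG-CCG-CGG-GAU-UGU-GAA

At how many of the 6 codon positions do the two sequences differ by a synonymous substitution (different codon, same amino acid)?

Codon 1: ACG Thr / ACG Thr — identical.
Codon 2: AGG Arg / CCG Pro — nonsynonymous.
Codon 3: CGG Arg / CGG Arg — identical.
Codon 4: GAC Asp / GAU Asp — synonymous.
Codon 5: UGU Cys / UGU Cys — identical.
Codon 6: GAA Glu / GAA Glu — identical.
Synonymous differences: 1.

1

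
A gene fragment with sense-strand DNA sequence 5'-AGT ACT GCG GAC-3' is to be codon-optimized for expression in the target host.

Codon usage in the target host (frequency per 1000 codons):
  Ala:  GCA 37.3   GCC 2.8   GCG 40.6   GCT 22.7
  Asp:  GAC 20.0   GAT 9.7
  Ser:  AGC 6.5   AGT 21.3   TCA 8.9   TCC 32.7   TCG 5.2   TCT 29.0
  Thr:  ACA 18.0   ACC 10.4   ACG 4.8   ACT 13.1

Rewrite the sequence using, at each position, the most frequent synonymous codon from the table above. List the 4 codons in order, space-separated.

Codon 1 (Ser): best is TCC at 32.7.
Codon 2 (Thr): best is ACA at 18.0.
Codon 3 (Ala): best is GCG at 40.6.
Codon 4 (Asp): best is GAC at 20.0.

TCC ACA GCG GAC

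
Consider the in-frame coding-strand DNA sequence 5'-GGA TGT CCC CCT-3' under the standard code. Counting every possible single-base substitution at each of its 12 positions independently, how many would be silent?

10

Codon 1 (GGA, Gly): 3 synonymous substitutions.
Codon 2 (TGT, Cys): 1 synonymous substitution.
Codon 3 (CCC, Pro): 3 synonymous substitutions.
Codon 4 (CCT, Pro): 3 synonymous substitutions.
Total: 3 + 1 + 3 + 3 = 10.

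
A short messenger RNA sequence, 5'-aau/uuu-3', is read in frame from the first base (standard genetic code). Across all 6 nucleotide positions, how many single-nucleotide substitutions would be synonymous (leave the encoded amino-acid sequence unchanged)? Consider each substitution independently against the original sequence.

2

Codon 1 (AAU, Asn): 1 synonymous substitution.
Codon 2 (UUU, Phe): 1 synonymous substitution.
Total: 1 + 1 = 2.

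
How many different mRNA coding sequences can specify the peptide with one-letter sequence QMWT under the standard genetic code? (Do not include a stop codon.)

8

Gln: 2 codons.
Met: 1 codon.
Trp: 1 codon.
Thr: 4 codons.
2 × 1 × 1 × 4 = 8.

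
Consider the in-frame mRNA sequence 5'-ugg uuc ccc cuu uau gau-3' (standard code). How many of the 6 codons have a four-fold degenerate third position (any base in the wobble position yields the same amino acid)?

2

Codon 1 UGG (Trp): third position 1-fold.
Codon 2 UUC (Phe): third position 2-fold.
Codon 3 CCC (Pro): third position 4-fold.
Codon 4 CUU (Leu): third position 4-fold.
Codon 5 UAU (Tyr): third position 2-fold.
Codon 6 GAU (Asp): third position 2-fold.
Four-fold degenerate third positions: 2.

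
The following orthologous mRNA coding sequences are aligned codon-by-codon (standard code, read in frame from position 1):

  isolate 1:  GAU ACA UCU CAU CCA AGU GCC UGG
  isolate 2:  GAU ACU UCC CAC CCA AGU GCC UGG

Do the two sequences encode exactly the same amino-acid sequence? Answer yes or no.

yes

Codon 1: GAU Asp / GAU Asp — identical.
Codon 2: ACA Thr / ACU Thr — synonymous.
Codon 3: UCU Ser / UCC Ser — synonymous.
Codon 4: CAU His / CAC His — synonymous.
Codon 5: CCA Pro / CCA Pro — identical.
Codon 6: AGU Ser / AGU Ser — identical.
Codon 7: GCC Ala / GCC Ala — identical.
Codon 8: UGG Trp / UGG Trp — identical.
Nonsynonymous differences: 0 → same protein.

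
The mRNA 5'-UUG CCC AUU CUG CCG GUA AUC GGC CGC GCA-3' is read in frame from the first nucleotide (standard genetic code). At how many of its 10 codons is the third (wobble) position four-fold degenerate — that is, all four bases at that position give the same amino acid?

Codon 1 UUG (Leu): third position 2-fold.
Codon 2 CCC (Pro): third position 4-fold.
Codon 3 AUU (Ile): third position 3-fold.
Codon 4 CUG (Leu): third position 4-fold.
Codon 5 CCG (Pro): third position 4-fold.
Codon 6 GUA (Val): third position 4-fold.
Codon 7 AUC (Ile): third position 3-fold.
Codon 8 GGC (Gly): third position 4-fold.
Codon 9 CGC (Arg): third position 4-fold.
Codon 10 GCA (Ala): third position 4-fold.
Four-fold degenerate third positions: 7.

7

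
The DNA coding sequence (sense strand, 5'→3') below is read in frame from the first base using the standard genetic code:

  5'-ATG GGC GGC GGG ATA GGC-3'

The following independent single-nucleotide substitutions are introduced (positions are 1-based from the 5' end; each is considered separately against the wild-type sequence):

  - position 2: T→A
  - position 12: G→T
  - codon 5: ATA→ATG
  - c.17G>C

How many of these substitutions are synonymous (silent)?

1

Codon 1: ATG (Met) → AAG (Lys) — missense.
Codon 4: GGG (Gly) → GGT (Gly) — synonymous.
Codon 5: ATA (Ile) → ATG (Met) — missense.
Codon 6: GGC (Gly) → GCC (Ala) — missense.
Synonymous: 1 of 4.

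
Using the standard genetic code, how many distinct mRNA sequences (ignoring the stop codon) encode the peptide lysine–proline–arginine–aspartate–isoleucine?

Lys: 2 codons.
Pro: 4 codons.
Arg: 6 codons.
Asp: 2 codons.
Ile: 3 codons.
2 × 4 × 6 × 2 × 3 = 288.

288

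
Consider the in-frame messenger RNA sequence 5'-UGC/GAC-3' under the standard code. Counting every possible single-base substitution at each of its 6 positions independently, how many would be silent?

2

Codon 1 (UGC, Cys): 1 synonymous substitution.
Codon 2 (GAC, Asp): 1 synonymous substitution.
Total: 1 + 1 = 2.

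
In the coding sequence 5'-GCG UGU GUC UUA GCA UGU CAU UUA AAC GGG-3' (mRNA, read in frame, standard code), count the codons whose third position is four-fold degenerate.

4

Codon 1 GCG (Ala): third position 4-fold.
Codon 2 UGU (Cys): third position 2-fold.
Codon 3 GUC (Val): third position 4-fold.
Codon 4 UUA (Leu): third position 2-fold.
Codon 5 GCA (Ala): third position 4-fold.
Codon 6 UGU (Cys): third position 2-fold.
Codon 7 CAU (His): third position 2-fold.
Codon 8 UUA (Leu): third position 2-fold.
Codon 9 AAC (Asn): third position 2-fold.
Codon 10 GGG (Gly): third position 4-fold.
Four-fold degenerate third positions: 4.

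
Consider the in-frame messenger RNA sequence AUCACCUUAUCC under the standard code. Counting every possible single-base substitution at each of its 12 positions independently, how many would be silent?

10

Codon 1 (AUC, Ile): 2 synonymous substitutions.
Codon 2 (ACC, Thr): 3 synonymous substitutions.
Codon 3 (UUA, Leu): 2 synonymous substitutions.
Codon 4 (UCC, Ser): 3 synonymous substitutions.
Total: 2 + 3 + 2 + 3 = 10.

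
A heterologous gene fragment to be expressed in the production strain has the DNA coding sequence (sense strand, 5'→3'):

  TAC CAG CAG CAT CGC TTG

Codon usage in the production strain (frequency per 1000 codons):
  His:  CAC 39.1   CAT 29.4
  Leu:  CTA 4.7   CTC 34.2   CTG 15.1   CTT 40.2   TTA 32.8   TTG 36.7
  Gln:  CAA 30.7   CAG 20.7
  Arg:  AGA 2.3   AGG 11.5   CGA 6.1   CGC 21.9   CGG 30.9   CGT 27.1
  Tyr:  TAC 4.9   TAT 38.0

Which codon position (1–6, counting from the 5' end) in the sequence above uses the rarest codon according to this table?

Codon 1 TAC (Tyr): 4.9 per 1000.
Codon 2 CAG (Gln): 20.7 per 1000.
Codon 3 CAG (Gln): 20.7 per 1000.
Codon 4 CAT (His): 29.4 per 1000.
Codon 5 CGC (Arg): 21.9 per 1000.
Codon 6 TTG (Leu): 36.7 per 1000.
Lowest frequency is 4.9 at codon 1.

1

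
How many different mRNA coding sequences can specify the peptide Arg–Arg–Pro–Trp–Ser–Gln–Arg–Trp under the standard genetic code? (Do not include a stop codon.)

Arg: 6 codons.
Arg: 6 codons.
Pro: 4 codons.
Trp: 1 codon.
Ser: 6 codons.
Gln: 2 codons.
Arg: 6 codons.
Trp: 1 codon.
6 × 6 × 4 × 1 × 6 × 2 × 6 × 1 = 10368.

10368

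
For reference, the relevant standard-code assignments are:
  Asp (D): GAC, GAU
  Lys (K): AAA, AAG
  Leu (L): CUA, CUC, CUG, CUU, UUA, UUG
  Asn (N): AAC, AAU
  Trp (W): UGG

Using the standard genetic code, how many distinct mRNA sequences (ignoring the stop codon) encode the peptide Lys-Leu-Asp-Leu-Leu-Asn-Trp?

1728

Lys: 2 codons.
Leu: 6 codons.
Asp: 2 codons.
Leu: 6 codons.
Leu: 6 codons.
Asn: 2 codons.
Trp: 1 codon.
2 × 6 × 2 × 6 × 6 × 2 × 1 = 1728.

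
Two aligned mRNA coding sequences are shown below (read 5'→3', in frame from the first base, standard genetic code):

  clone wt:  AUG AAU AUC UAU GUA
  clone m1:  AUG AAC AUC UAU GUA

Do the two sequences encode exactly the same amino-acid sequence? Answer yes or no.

Codon 1: AUG Met / AUG Met — identical.
Codon 2: AAU Asn / AAC Asn — synonymous.
Codon 3: AUC Ile / AUC Ile — identical.
Codon 4: UAU Tyr / UAU Tyr — identical.
Codon 5: GUA Val / GUA Val — identical.
Nonsynonymous differences: 0 → same protein.

yes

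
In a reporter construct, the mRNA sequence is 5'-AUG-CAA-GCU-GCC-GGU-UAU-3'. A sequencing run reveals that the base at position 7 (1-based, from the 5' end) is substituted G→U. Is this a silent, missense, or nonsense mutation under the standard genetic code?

missense

Position 7 falls in codon 3: GCU → Ala.
After the substitution the codon is UCU → Ser.
Ala ≠ Ser, so this is a missense mutation.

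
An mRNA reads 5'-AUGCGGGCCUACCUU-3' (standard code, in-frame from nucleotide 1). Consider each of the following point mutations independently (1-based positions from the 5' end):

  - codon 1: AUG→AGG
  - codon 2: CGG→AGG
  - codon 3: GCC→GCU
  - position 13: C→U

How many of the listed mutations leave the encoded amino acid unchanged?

2

Codon 1: AUG (Met) → AGG (Arg) — missense.
Codon 2: CGG (Arg) → AGG (Arg) — synonymous.
Codon 3: GCC (Ala) → GCU (Ala) — synonymous.
Codon 5: CUU (Leu) → UUU (Phe) — missense.
Synonymous: 2 of 4.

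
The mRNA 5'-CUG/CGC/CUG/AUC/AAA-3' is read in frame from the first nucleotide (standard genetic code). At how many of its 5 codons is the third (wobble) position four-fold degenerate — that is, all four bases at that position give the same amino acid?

Codon 1 CUG (Leu): third position 4-fold.
Codon 2 CGC (Arg): third position 4-fold.
Codon 3 CUG (Leu): third position 4-fold.
Codon 4 AUC (Ile): third position 3-fold.
Codon 5 AAA (Lys): third position 2-fold.
Four-fold degenerate third positions: 3.

3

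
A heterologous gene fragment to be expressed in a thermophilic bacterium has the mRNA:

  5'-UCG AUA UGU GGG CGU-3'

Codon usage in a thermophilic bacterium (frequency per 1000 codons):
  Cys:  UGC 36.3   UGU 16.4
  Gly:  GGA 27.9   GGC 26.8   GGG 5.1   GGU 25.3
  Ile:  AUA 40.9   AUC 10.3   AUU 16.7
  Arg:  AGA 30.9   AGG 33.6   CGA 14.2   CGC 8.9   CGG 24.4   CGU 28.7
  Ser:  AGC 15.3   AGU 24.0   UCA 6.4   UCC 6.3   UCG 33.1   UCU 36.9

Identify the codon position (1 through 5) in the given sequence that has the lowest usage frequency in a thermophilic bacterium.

4

Codon 1 UCG (Ser): 33.1 per 1000.
Codon 2 AUA (Ile): 40.9 per 1000.
Codon 3 UGU (Cys): 16.4 per 1000.
Codon 4 GGG (Gly): 5.1 per 1000.
Codon 5 CGU (Arg): 28.7 per 1000.
Lowest frequency is 5.1 at codon 4.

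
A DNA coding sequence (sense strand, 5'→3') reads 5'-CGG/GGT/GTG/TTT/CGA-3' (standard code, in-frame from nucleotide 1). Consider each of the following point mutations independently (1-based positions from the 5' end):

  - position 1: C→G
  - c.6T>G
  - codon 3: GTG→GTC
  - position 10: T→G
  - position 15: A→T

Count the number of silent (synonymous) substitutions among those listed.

Codon 1: CGG (Arg) → GGG (Gly) — missense.
Codon 2: GGT (Gly) → GGG (Gly) — synonymous.
Codon 3: GTG (Val) → GTC (Val) — synonymous.
Codon 4: TTT (Phe) → GTT (Val) — missense.
Codon 5: CGA (Arg) → CGT (Arg) — synonymous.
Synonymous: 3 of 5.

3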